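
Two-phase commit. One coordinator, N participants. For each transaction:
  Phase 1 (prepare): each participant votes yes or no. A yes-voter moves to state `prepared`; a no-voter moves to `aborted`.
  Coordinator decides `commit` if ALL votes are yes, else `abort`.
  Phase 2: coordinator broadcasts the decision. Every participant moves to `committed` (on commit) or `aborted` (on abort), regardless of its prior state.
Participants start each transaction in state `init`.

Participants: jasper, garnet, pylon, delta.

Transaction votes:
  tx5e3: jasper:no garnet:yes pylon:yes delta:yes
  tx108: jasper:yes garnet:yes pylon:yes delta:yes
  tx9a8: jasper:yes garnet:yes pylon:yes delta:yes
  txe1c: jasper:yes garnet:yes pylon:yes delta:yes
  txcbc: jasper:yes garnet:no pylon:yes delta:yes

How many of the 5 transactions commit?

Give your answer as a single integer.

Answer: 3

Derivation:
tx5e3: no from jasper -> abort (commits=0)
tx108: all yes -> commit (commits=1)
tx9a8: all yes -> commit (commits=2)
txe1c: all yes -> commit (commits=3)
txcbc: no from garnet -> abort (commits=3)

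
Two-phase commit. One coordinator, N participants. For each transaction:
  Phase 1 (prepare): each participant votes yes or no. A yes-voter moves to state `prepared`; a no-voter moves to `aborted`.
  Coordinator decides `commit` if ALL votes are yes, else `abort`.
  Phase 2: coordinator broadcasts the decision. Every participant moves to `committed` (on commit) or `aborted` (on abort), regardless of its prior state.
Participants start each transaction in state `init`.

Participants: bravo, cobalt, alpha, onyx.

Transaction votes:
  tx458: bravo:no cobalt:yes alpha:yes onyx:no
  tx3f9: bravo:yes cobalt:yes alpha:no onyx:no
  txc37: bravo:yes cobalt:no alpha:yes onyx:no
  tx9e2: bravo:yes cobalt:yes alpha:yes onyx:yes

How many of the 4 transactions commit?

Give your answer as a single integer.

tx458: no from bravo, onyx -> abort (commits=0)
tx3f9: no from alpha, onyx -> abort (commits=0)
txc37: no from cobalt, onyx -> abort (commits=0)
tx9e2: all yes -> commit (commits=1)

Answer: 1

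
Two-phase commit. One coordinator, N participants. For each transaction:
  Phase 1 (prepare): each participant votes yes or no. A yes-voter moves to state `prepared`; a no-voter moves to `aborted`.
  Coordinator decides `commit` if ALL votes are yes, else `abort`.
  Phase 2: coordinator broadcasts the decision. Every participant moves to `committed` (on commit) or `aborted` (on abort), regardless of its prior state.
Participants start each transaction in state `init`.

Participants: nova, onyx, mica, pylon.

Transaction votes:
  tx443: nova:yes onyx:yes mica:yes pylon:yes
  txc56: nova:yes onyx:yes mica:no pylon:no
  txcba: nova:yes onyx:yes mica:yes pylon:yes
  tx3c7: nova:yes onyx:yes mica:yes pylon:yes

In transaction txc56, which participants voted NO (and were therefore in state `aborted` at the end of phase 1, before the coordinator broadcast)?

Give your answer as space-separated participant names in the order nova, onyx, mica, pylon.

Txn txc56 phase 1: nova yes -> prepared; onyx yes -> prepared; mica no -> aborted; pylon no -> aborted

Answer: mica pylon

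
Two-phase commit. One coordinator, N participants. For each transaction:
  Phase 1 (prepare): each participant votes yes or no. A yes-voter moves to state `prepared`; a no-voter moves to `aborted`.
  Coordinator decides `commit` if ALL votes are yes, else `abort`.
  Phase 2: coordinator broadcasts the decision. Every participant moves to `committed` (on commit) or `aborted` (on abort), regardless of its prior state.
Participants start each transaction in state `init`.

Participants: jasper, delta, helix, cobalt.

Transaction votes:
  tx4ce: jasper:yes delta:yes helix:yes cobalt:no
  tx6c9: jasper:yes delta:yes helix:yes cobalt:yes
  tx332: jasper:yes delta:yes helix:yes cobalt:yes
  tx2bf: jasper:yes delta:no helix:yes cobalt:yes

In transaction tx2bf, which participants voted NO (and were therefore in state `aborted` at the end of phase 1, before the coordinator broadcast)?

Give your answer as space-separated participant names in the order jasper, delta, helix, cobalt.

Txn tx2bf phase 1: jasper yes -> prepared; delta no -> aborted; helix yes -> prepared; cobalt yes -> prepared

Answer: delta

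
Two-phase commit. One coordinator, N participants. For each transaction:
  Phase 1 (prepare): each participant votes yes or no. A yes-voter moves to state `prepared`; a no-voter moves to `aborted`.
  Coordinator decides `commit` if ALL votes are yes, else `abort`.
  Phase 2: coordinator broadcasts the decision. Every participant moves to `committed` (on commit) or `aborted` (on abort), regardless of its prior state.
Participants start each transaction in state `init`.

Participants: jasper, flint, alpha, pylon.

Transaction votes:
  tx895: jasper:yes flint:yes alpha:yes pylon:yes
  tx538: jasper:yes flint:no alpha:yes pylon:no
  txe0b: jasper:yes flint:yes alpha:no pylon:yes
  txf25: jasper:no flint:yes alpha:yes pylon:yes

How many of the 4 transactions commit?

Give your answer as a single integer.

tx895: all yes -> commit (commits=1)
tx538: no from flint, pylon -> abort (commits=1)
txe0b: no from alpha -> abort (commits=1)
txf25: no from jasper -> abort (commits=1)

Answer: 1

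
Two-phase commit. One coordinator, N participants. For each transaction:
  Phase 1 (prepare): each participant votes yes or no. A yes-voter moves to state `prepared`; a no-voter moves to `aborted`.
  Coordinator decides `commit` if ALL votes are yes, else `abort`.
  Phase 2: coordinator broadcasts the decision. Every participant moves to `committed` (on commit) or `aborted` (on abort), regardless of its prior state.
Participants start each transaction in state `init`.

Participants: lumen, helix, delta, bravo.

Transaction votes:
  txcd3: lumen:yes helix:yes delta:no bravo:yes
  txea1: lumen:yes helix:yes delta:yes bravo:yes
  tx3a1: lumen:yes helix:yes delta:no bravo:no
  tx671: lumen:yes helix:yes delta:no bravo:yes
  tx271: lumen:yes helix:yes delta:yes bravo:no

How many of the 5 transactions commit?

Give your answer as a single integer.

txcd3: no from delta -> abort (commits=0)
txea1: all yes -> commit (commits=1)
tx3a1: no from delta, bravo -> abort (commits=1)
tx671: no from delta -> abort (commits=1)
tx271: no from bravo -> abort (commits=1)

Answer: 1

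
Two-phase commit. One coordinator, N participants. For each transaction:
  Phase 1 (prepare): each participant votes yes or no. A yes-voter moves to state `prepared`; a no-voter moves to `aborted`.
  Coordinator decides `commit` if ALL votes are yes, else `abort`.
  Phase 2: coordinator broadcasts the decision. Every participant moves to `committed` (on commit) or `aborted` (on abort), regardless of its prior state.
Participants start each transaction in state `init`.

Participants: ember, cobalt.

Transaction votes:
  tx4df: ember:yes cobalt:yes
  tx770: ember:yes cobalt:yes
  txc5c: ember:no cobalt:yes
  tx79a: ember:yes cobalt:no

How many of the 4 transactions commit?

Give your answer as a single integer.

Answer: 2

Derivation:
tx4df: all yes -> commit (commits=1)
tx770: all yes -> commit (commits=2)
txc5c: no from ember -> abort (commits=2)
tx79a: no from cobalt -> abort (commits=2)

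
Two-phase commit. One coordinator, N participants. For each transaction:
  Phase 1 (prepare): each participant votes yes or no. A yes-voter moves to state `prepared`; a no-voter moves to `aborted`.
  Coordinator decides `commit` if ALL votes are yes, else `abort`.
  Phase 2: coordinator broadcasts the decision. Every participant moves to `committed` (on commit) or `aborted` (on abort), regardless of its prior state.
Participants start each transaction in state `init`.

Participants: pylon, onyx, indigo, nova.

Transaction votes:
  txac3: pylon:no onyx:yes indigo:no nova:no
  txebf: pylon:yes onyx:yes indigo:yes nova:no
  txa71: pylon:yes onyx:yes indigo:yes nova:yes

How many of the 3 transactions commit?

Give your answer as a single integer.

txac3: no from pylon, indigo, nova -> abort (commits=0)
txebf: no from nova -> abort (commits=0)
txa71: all yes -> commit (commits=1)

Answer: 1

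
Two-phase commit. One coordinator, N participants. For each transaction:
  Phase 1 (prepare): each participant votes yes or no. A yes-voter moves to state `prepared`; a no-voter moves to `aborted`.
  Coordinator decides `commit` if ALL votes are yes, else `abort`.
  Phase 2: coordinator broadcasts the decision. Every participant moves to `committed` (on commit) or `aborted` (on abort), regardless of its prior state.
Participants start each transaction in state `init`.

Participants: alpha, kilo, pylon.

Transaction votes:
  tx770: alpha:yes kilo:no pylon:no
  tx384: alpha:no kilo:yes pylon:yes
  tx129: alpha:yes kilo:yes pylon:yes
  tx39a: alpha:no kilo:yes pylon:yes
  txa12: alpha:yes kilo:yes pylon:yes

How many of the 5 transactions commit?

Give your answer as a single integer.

Answer: 2

Derivation:
tx770: no from kilo, pylon -> abort (commits=0)
tx384: no from alpha -> abort (commits=0)
tx129: all yes -> commit (commits=1)
tx39a: no from alpha -> abort (commits=1)
txa12: all yes -> commit (commits=2)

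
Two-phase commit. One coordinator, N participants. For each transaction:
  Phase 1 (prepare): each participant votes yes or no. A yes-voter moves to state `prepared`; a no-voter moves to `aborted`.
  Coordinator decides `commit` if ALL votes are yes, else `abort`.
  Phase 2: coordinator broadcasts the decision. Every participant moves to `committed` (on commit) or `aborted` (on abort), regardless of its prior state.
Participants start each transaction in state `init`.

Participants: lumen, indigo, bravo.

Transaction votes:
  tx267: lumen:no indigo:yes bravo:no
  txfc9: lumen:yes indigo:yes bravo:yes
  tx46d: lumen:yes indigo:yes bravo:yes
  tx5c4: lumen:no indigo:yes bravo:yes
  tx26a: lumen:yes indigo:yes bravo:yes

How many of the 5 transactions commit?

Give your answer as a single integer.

tx267: no from lumen, bravo -> abort (commits=0)
txfc9: all yes -> commit (commits=1)
tx46d: all yes -> commit (commits=2)
tx5c4: no from lumen -> abort (commits=2)
tx26a: all yes -> commit (commits=3)

Answer: 3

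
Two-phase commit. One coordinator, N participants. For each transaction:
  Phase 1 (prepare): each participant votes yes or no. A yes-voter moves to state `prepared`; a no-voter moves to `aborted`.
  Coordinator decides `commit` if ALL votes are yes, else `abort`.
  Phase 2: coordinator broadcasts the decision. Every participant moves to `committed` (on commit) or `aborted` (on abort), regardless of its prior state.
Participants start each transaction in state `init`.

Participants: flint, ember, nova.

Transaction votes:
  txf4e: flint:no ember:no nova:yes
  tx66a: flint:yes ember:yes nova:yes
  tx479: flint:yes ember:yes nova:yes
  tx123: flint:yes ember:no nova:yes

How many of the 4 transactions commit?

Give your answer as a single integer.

txf4e: no from flint, ember -> abort (commits=0)
tx66a: all yes -> commit (commits=1)
tx479: all yes -> commit (commits=2)
tx123: no from ember -> abort (commits=2)

Answer: 2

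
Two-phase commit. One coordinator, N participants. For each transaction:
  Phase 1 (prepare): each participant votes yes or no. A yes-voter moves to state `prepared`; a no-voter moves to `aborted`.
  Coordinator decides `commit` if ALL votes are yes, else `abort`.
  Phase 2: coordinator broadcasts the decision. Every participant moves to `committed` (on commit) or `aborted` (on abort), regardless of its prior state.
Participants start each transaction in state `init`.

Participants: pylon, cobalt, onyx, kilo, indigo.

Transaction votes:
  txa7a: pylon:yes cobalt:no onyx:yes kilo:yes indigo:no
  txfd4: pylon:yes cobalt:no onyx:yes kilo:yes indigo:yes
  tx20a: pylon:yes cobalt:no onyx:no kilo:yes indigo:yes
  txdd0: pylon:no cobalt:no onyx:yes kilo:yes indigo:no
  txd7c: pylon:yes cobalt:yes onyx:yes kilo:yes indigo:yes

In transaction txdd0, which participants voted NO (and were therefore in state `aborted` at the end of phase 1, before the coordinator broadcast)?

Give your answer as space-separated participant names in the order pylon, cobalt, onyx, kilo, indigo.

Txn txdd0 phase 1: pylon no -> aborted; cobalt no -> aborted; onyx yes -> prepared; kilo yes -> prepared; indigo no -> aborted

Answer: pylon cobalt indigo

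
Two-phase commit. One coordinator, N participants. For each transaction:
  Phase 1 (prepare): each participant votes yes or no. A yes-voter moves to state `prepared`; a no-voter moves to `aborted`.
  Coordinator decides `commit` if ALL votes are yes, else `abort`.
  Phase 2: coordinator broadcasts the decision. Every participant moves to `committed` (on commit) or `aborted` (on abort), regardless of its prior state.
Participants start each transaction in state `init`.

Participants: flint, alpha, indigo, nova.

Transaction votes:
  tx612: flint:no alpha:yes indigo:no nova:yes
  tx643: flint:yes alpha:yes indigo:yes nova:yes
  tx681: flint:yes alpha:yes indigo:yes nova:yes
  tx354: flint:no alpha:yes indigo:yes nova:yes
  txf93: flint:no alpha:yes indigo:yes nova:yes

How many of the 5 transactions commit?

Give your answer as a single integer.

tx612: no from flint, indigo -> abort (commits=0)
tx643: all yes -> commit (commits=1)
tx681: all yes -> commit (commits=2)
tx354: no from flint -> abort (commits=2)
txf93: no from flint -> abort (commits=2)

Answer: 2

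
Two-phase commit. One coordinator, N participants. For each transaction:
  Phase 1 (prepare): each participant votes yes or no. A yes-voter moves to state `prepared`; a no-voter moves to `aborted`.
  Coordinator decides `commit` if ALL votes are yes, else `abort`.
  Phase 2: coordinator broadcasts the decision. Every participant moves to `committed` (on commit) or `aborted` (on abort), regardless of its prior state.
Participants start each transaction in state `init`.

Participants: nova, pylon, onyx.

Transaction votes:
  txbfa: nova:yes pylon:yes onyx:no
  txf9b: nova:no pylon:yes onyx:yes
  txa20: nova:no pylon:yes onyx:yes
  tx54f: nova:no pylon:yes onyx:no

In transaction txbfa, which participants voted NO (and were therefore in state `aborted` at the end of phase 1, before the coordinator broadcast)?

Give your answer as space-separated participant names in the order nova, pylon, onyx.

Answer: onyx

Derivation:
Txn txbfa phase 1: nova yes -> prepared; pylon yes -> prepared; onyx no -> aborted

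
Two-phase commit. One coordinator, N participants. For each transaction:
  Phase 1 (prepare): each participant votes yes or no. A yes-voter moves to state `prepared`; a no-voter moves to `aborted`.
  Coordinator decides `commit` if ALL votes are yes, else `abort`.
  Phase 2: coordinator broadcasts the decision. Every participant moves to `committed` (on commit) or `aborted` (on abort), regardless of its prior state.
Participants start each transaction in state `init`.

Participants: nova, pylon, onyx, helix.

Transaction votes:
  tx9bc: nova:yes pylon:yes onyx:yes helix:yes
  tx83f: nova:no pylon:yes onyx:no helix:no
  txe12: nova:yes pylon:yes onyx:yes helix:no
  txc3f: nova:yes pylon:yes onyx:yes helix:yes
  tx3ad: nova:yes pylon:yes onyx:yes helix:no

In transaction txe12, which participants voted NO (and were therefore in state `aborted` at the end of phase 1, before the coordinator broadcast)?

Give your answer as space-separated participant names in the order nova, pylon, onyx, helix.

Txn txe12 phase 1: nova yes -> prepared; pylon yes -> prepared; onyx yes -> prepared; helix no -> aborted

Answer: helix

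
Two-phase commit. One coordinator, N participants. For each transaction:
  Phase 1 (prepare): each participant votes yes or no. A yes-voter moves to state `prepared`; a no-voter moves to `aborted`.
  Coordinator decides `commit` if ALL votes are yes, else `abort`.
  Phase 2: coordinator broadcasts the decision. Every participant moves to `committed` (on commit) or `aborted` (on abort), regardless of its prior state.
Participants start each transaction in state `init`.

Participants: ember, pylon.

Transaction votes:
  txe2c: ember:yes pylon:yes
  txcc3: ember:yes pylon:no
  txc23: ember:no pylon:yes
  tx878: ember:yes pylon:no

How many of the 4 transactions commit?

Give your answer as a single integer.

txe2c: all yes -> commit (commits=1)
txcc3: no from pylon -> abort (commits=1)
txc23: no from ember -> abort (commits=1)
tx878: no from pylon -> abort (commits=1)

Answer: 1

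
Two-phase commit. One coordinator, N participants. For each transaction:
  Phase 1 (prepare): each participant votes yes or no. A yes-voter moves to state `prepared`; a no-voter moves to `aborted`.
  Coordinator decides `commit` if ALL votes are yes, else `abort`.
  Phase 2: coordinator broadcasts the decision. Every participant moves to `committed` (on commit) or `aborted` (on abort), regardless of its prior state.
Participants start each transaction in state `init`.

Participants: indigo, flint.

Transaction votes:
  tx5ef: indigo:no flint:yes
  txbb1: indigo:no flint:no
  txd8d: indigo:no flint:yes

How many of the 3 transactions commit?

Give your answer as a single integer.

Answer: 0

Derivation:
tx5ef: no from indigo -> abort (commits=0)
txbb1: no from indigo, flint -> abort (commits=0)
txd8d: no from indigo -> abort (commits=0)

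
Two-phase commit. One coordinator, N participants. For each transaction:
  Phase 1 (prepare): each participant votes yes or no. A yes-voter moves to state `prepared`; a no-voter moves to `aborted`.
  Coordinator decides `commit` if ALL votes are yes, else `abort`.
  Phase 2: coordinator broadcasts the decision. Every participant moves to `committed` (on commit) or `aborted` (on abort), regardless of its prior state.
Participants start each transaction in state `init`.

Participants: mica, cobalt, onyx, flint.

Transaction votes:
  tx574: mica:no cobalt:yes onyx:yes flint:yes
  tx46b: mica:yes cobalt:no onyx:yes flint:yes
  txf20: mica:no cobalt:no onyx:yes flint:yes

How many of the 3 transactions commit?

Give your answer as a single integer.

Answer: 0

Derivation:
tx574: no from mica -> abort (commits=0)
tx46b: no from cobalt -> abort (commits=0)
txf20: no from mica, cobalt -> abort (commits=0)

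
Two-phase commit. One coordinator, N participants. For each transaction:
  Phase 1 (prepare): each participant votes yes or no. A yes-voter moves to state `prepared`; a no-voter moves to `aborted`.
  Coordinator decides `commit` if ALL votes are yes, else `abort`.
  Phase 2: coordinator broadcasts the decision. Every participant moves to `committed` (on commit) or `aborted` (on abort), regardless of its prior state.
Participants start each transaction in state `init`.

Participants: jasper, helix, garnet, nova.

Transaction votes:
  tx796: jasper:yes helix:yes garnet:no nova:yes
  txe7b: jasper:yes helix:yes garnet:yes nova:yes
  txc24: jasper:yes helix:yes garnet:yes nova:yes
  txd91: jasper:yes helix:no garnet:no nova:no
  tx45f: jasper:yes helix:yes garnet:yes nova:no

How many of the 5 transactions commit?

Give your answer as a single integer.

tx796: no from garnet -> abort (commits=0)
txe7b: all yes -> commit (commits=1)
txc24: all yes -> commit (commits=2)
txd91: no from helix, garnet, nova -> abort (commits=2)
tx45f: no from nova -> abort (commits=2)

Answer: 2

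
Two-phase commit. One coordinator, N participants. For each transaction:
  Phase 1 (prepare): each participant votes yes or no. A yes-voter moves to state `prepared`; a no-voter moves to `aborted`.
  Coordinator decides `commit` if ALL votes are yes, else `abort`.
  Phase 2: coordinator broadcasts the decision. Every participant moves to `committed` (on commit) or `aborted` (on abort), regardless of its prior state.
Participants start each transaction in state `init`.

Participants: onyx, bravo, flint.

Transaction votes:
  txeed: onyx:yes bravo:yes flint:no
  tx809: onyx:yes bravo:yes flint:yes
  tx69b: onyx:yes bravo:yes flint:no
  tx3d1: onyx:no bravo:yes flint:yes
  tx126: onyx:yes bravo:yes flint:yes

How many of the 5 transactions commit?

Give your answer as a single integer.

Answer: 2

Derivation:
txeed: no from flint -> abort (commits=0)
tx809: all yes -> commit (commits=1)
tx69b: no from flint -> abort (commits=1)
tx3d1: no from onyx -> abort (commits=1)
tx126: all yes -> commit (commits=2)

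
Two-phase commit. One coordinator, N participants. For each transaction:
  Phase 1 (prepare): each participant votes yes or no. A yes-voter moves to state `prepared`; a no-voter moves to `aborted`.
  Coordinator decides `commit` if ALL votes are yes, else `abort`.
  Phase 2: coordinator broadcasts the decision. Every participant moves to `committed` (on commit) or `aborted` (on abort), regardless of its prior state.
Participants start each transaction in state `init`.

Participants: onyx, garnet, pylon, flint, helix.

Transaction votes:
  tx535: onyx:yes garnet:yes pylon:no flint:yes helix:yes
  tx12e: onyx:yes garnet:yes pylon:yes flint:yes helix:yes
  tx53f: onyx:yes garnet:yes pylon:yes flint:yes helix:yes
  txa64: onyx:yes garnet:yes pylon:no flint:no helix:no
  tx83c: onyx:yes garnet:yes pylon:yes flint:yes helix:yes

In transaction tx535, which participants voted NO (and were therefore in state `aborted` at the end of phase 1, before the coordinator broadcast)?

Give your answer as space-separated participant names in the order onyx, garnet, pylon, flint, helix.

Answer: pylon

Derivation:
Txn tx535 phase 1: onyx yes -> prepared; garnet yes -> prepared; pylon no -> aborted; flint yes -> prepared; helix yes -> prepared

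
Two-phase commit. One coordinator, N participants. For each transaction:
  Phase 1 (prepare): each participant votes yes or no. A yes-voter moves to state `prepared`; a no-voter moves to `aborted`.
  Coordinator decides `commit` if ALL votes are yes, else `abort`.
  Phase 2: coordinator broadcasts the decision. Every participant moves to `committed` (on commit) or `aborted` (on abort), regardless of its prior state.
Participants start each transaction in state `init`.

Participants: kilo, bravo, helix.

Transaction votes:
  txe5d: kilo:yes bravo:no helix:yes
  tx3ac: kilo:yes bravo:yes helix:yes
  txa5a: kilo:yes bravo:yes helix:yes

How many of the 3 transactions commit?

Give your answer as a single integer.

txe5d: no from bravo -> abort (commits=0)
tx3ac: all yes -> commit (commits=1)
txa5a: all yes -> commit (commits=2)

Answer: 2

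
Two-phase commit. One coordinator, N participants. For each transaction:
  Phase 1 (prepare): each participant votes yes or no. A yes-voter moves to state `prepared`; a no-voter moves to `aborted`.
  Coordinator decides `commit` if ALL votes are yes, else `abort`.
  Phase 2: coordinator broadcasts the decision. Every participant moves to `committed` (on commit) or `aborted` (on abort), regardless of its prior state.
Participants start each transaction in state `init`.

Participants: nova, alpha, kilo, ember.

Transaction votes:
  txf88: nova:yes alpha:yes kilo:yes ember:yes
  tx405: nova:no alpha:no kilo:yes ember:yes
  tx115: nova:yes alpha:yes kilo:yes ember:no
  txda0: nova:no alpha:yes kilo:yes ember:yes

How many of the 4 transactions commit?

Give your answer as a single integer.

Answer: 1

Derivation:
txf88: all yes -> commit (commits=1)
tx405: no from nova, alpha -> abort (commits=1)
tx115: no from ember -> abort (commits=1)
txda0: no from nova -> abort (commits=1)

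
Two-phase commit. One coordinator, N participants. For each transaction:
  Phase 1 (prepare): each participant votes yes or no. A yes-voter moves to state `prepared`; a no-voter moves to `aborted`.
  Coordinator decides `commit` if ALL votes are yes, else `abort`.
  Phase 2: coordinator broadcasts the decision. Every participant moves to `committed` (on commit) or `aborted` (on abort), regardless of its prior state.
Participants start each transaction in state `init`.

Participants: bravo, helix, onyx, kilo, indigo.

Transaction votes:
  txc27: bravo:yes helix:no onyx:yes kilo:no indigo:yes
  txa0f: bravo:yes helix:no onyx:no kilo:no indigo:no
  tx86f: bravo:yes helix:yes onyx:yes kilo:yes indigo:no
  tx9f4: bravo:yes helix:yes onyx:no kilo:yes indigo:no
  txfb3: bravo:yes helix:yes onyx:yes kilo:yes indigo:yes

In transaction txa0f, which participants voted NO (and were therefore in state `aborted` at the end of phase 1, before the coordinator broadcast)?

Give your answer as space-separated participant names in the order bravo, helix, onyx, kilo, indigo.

Txn txa0f phase 1: bravo yes -> prepared; helix no -> aborted; onyx no -> aborted; kilo no -> aborted; indigo no -> aborted

Answer: helix onyx kilo indigo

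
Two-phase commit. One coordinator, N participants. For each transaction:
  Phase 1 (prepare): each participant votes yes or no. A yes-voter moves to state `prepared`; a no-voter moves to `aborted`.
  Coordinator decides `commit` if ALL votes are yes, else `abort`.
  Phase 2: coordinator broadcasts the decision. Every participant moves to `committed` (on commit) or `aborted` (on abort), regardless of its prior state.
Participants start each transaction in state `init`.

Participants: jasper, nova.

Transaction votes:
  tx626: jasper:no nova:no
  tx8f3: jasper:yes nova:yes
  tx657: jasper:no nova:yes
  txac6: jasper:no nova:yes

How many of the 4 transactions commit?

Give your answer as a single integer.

Answer: 1

Derivation:
tx626: no from jasper, nova -> abort (commits=0)
tx8f3: all yes -> commit (commits=1)
tx657: no from jasper -> abort (commits=1)
txac6: no from jasper -> abort (commits=1)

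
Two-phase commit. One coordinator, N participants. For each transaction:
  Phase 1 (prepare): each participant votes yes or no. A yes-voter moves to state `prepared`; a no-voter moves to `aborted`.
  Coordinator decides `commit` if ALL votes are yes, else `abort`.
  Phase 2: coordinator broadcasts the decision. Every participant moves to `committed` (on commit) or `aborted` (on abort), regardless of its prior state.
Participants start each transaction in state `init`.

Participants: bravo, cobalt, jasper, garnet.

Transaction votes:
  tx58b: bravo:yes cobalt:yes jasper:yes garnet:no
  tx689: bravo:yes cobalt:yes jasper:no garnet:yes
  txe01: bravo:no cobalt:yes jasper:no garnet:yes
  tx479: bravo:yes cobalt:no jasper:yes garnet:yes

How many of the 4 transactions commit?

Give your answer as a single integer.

tx58b: no from garnet -> abort (commits=0)
tx689: no from jasper -> abort (commits=0)
txe01: no from bravo, jasper -> abort (commits=0)
tx479: no from cobalt -> abort (commits=0)

Answer: 0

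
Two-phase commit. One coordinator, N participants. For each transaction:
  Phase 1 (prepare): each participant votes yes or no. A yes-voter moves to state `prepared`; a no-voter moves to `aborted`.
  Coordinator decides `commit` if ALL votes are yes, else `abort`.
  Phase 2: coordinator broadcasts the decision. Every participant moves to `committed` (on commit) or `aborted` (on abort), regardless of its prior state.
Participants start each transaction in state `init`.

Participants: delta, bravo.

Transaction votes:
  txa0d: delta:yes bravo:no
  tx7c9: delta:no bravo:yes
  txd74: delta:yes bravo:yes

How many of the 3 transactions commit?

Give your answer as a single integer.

Answer: 1

Derivation:
txa0d: no from bravo -> abort (commits=0)
tx7c9: no from delta -> abort (commits=0)
txd74: all yes -> commit (commits=1)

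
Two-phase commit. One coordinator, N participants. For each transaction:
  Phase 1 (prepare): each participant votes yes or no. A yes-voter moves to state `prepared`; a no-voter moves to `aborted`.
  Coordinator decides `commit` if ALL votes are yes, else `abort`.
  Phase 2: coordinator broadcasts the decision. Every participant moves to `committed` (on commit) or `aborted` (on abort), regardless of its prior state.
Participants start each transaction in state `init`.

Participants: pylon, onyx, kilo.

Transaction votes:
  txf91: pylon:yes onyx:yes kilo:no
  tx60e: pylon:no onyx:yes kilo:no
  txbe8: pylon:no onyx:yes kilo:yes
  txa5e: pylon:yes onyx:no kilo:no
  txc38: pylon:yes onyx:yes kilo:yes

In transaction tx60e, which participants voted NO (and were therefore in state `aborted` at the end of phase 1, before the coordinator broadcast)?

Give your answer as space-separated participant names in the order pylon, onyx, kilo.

Txn tx60e phase 1: pylon no -> aborted; onyx yes -> prepared; kilo no -> aborted

Answer: pylon kilo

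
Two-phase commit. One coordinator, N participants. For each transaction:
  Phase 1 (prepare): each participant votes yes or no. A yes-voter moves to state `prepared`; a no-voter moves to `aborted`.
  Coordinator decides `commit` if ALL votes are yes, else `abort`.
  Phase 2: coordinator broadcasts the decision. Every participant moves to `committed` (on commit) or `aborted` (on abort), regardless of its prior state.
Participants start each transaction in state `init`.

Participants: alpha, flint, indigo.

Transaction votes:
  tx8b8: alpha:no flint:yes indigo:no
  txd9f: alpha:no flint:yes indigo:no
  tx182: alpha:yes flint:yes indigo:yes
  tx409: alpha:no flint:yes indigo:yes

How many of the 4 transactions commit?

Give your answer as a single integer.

Answer: 1

Derivation:
tx8b8: no from alpha, indigo -> abort (commits=0)
txd9f: no from alpha, indigo -> abort (commits=0)
tx182: all yes -> commit (commits=1)
tx409: no from alpha -> abort (commits=1)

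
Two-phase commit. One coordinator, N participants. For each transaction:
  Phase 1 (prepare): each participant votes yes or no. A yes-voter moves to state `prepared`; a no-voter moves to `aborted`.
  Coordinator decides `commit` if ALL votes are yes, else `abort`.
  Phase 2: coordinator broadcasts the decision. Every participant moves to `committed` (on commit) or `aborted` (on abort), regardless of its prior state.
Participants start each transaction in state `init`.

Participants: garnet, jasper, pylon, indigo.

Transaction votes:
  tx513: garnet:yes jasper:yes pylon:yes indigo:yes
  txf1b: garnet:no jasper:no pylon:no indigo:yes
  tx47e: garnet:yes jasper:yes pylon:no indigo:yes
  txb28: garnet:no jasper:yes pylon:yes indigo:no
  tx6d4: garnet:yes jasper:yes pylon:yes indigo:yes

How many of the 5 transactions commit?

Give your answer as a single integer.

tx513: all yes -> commit (commits=1)
txf1b: no from garnet, jasper, pylon -> abort (commits=1)
tx47e: no from pylon -> abort (commits=1)
txb28: no from garnet, indigo -> abort (commits=1)
tx6d4: all yes -> commit (commits=2)

Answer: 2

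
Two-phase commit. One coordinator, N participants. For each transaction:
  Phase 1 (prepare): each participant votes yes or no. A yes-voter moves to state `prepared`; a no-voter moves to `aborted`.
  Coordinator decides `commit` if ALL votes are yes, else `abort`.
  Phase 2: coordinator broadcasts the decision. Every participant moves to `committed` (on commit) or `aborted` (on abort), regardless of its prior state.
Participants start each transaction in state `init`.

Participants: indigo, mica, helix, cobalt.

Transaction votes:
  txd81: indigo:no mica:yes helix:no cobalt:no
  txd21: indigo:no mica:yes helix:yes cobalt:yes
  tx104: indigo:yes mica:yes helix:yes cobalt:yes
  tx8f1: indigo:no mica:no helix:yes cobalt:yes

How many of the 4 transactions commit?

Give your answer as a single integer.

Answer: 1

Derivation:
txd81: no from indigo, helix, cobalt -> abort (commits=0)
txd21: no from indigo -> abort (commits=0)
tx104: all yes -> commit (commits=1)
tx8f1: no from indigo, mica -> abort (commits=1)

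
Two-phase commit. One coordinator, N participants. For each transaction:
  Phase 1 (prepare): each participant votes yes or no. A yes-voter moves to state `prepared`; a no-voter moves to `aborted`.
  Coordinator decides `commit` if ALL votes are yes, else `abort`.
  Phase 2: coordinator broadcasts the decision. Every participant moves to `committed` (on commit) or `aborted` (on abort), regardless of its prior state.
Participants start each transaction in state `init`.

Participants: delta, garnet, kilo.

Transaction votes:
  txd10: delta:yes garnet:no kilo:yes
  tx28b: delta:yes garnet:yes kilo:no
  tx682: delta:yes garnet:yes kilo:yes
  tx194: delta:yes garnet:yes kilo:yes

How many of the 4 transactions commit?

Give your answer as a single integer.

Answer: 2

Derivation:
txd10: no from garnet -> abort (commits=0)
tx28b: no from kilo -> abort (commits=0)
tx682: all yes -> commit (commits=1)
tx194: all yes -> commit (commits=2)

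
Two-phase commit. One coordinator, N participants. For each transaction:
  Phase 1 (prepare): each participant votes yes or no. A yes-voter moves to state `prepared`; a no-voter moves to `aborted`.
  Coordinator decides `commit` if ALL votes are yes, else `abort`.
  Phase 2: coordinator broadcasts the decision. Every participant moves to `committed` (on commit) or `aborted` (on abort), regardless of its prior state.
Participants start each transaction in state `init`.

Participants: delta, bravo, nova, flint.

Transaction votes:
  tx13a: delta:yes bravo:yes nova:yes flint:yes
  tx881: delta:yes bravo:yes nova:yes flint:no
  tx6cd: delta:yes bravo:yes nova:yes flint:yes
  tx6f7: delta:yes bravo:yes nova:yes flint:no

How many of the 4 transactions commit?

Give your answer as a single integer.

tx13a: all yes -> commit (commits=1)
tx881: no from flint -> abort (commits=1)
tx6cd: all yes -> commit (commits=2)
tx6f7: no from flint -> abort (commits=2)

Answer: 2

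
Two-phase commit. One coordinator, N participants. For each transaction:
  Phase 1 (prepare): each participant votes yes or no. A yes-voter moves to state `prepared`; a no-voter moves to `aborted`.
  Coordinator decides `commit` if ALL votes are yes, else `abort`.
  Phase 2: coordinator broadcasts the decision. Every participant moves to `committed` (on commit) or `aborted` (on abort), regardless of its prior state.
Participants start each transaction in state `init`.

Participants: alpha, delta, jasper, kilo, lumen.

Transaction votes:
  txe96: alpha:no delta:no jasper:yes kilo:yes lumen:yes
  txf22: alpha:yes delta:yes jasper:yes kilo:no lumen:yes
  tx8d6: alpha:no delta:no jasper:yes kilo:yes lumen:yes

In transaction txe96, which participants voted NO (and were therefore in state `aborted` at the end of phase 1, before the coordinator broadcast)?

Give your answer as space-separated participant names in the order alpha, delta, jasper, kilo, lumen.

Answer: alpha delta

Derivation:
Txn txe96 phase 1: alpha no -> aborted; delta no -> aborted; jasper yes -> prepared; kilo yes -> prepared; lumen yes -> prepared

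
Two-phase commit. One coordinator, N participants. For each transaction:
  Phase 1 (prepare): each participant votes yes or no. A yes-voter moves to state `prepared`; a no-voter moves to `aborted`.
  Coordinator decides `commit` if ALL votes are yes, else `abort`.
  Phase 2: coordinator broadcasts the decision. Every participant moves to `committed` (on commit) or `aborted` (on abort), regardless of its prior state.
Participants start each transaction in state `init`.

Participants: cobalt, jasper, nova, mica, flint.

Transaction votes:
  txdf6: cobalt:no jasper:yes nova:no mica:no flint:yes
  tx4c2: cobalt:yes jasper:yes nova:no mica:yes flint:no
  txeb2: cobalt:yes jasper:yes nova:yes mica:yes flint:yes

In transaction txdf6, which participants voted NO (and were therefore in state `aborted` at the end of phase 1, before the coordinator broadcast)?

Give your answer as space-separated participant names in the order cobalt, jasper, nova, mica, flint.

Answer: cobalt nova mica

Derivation:
Txn txdf6 phase 1: cobalt no -> aborted; jasper yes -> prepared; nova no -> aborted; mica no -> aborted; flint yes -> prepared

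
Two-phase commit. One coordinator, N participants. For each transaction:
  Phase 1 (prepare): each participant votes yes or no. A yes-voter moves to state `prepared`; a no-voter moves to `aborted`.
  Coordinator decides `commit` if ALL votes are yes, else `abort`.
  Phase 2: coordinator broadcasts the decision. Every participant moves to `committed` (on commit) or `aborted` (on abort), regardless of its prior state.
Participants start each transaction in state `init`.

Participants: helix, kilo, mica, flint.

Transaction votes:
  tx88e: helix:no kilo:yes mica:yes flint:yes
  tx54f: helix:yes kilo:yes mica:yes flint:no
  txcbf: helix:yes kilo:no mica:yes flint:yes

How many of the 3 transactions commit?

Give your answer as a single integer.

Answer: 0

Derivation:
tx88e: no from helix -> abort (commits=0)
tx54f: no from flint -> abort (commits=0)
txcbf: no from kilo -> abort (commits=0)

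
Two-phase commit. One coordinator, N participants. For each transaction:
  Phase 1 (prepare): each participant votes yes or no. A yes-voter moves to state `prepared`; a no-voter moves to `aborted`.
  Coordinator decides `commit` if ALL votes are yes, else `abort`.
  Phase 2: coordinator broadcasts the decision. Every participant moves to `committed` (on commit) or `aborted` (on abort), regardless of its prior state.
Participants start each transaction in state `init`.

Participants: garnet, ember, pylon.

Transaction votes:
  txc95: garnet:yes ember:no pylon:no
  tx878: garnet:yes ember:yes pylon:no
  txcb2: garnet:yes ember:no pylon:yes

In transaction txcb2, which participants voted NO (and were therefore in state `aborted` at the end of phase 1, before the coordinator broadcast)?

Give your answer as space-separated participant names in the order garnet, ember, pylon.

Txn txcb2 phase 1: garnet yes -> prepared; ember no -> aborted; pylon yes -> prepared

Answer: ember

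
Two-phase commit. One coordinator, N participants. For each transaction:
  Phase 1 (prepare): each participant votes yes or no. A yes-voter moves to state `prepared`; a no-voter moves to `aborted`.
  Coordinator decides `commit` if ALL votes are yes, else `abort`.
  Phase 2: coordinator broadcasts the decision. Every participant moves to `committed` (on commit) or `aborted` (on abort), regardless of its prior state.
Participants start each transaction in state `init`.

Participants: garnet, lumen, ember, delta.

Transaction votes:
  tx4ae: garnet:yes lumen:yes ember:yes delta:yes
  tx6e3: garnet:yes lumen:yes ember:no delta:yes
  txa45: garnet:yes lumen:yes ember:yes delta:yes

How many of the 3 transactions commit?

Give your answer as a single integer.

Answer: 2

Derivation:
tx4ae: all yes -> commit (commits=1)
tx6e3: no from ember -> abort (commits=1)
txa45: all yes -> commit (commits=2)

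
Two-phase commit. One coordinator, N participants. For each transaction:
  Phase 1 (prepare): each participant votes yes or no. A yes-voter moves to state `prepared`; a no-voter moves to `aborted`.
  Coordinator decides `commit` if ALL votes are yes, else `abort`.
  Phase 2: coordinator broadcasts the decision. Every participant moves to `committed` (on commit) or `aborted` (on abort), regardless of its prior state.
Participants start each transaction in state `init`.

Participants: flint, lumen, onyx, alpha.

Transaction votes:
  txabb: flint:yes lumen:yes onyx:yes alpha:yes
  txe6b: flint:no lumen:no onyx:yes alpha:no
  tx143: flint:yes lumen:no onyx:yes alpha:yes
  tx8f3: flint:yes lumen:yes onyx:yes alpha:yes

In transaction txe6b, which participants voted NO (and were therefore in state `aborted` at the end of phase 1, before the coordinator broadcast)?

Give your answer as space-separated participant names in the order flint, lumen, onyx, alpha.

Txn txe6b phase 1: flint no -> aborted; lumen no -> aborted; onyx yes -> prepared; alpha no -> aborted

Answer: flint lumen alpha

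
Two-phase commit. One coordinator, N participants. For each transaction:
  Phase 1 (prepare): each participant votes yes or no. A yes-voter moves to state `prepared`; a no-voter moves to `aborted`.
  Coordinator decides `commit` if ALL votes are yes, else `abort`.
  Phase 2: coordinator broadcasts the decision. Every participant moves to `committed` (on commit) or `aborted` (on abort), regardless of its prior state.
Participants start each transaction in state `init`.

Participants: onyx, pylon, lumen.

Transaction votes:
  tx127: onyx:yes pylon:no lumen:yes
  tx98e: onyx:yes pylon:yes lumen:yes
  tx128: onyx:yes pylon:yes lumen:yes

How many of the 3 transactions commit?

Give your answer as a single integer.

tx127: no from pylon -> abort (commits=0)
tx98e: all yes -> commit (commits=1)
tx128: all yes -> commit (commits=2)

Answer: 2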